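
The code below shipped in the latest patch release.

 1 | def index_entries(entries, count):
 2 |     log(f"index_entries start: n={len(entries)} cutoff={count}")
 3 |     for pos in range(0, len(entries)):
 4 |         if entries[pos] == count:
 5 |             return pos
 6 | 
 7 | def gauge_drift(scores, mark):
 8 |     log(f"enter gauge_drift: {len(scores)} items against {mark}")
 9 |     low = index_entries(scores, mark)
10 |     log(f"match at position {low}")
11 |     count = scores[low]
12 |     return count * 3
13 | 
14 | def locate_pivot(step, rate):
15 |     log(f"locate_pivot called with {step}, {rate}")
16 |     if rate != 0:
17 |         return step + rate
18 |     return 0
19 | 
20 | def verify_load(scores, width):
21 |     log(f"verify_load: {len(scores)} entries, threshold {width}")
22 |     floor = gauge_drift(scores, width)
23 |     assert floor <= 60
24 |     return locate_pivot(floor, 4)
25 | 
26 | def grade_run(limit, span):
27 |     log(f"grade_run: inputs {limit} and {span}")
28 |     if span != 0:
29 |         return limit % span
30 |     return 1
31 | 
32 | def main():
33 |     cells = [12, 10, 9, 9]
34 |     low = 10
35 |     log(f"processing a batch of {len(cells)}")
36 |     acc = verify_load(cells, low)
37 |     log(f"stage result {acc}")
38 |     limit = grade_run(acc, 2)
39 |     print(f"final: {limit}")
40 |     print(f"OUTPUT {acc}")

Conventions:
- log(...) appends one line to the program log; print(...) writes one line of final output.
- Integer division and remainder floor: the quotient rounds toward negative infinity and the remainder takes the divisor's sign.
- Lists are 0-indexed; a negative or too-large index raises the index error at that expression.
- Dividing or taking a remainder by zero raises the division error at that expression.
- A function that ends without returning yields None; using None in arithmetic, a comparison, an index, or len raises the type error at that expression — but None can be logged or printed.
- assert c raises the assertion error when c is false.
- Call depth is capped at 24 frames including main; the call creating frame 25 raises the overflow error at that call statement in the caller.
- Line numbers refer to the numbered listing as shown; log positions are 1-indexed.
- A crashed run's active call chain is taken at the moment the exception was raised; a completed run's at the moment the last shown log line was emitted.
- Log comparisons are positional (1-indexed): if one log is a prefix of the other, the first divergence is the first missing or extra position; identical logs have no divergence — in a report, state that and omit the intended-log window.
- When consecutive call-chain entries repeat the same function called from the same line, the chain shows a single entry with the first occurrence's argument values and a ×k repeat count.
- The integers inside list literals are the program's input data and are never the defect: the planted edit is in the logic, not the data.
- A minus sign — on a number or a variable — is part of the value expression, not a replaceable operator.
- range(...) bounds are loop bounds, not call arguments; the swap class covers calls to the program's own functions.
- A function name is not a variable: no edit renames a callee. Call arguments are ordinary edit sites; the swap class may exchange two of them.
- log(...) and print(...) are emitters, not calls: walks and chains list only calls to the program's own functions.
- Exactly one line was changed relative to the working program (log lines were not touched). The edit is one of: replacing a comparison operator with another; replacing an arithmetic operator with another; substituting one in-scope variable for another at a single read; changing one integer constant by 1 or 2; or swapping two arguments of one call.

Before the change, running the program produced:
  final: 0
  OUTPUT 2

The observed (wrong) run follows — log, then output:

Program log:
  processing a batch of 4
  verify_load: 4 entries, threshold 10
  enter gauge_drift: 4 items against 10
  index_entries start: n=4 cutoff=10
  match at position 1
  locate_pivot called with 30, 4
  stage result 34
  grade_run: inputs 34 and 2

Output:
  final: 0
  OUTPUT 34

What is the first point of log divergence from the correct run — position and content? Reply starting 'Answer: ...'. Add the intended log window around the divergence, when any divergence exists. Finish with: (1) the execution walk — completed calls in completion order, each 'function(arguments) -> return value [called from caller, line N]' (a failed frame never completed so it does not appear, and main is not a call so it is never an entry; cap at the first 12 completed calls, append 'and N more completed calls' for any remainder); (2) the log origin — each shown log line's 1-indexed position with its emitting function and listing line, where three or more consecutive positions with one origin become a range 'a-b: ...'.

Answer: position 7 — shown 'stage result 34', intended 'stage result 2'.
Intended log window:
  5: match at position 1
  6: locate_pivot called with 30, 4
  7: stage result 2
  8: grade_run: inputs 2 and 2
Execution walk:
  index_entries([12, 10, 9, 9], 10) -> 1  [called from gauge_drift, line 9]
  gauge_drift([12, 10, 9, 9], 10) -> 30  [called from verify_load, line 22]
  locate_pivot(30, 4) -> 34  [called from verify_load, line 24]
  verify_load([12, 10, 9, 9], 10) -> 34  [called from main, line 36]
  grade_run(34, 2) -> 0  [called from main, line 38]
Log origins:
  1: logged in main at line 35
  2: logged in verify_load at line 21
  3: logged in gauge_drift at line 8
  4: logged in index_entries at line 2
  5: logged in gauge_drift at line 10
  6: logged in locate_pivot at line 15
  7: logged in main at line 37
  8: logged in grade_run at line 27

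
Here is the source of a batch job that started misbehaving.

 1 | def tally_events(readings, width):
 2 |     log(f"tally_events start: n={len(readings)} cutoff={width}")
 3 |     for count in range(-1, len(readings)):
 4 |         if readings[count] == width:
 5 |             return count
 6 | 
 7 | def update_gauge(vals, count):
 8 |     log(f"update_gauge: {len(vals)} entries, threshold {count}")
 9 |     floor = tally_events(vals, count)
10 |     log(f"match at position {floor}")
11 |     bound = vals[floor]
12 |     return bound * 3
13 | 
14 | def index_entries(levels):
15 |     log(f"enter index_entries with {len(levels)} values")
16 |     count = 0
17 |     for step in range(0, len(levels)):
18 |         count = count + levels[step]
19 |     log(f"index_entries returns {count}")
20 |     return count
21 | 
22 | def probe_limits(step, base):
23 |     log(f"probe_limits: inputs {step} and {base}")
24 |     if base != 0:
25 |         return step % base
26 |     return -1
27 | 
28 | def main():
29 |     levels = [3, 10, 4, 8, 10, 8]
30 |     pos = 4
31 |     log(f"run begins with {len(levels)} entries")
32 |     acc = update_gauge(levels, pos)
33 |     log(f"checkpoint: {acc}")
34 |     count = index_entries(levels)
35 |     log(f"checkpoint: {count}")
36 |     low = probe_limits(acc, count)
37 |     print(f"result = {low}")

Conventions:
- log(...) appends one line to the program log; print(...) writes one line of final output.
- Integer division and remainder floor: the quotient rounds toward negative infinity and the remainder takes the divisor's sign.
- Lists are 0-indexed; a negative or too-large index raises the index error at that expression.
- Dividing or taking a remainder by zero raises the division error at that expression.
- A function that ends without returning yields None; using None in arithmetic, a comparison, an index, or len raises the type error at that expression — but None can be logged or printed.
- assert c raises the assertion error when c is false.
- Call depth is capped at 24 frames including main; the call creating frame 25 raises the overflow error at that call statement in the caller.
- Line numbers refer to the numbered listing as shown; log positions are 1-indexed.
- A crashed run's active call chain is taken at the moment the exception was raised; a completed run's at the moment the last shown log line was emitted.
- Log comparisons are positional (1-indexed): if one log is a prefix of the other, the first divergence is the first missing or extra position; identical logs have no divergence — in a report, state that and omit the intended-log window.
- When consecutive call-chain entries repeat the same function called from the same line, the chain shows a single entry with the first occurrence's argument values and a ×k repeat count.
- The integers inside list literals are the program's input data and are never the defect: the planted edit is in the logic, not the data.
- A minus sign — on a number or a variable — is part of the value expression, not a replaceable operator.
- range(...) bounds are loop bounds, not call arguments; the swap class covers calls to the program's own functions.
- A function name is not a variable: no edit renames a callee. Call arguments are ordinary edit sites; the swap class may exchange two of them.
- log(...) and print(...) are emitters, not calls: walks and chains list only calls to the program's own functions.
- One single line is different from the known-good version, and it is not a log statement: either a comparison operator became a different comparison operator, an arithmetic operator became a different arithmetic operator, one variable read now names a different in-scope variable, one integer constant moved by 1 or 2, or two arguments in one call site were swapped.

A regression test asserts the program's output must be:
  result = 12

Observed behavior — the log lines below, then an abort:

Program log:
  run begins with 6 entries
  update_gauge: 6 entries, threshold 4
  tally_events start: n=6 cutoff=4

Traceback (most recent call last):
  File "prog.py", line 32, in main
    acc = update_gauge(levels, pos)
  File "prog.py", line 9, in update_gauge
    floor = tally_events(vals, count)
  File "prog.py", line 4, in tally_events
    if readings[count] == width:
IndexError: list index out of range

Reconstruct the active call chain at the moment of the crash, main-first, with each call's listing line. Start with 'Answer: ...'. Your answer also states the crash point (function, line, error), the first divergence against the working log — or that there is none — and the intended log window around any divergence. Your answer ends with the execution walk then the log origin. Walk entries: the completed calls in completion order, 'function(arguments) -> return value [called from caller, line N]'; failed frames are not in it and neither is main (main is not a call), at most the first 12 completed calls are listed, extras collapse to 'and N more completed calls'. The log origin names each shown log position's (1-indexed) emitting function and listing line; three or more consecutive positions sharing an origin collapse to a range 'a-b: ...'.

Answer: main -> update_gauge (called at line 32) -> tally_events (called at line 9).
Core observation: After 3 matching log lines the faulty run goes silent, while the working version continues with 'match at position 2'.
Crash: tally_events, line 4, IndexError.
First divergence: position 4 — the faulty run's log ends after 3 lines; the working version continues with 'match at position 2'.
Intended log window:
  2: update_gauge: 6 entries, threshold 4
  3: tally_events start: n=6 cutoff=4
  4: match at position 2
  5: checkpoint: 12
Execution walk:
  (no call completed)
Log origins:
  1: emitted by main (line 31)
  2: emitted by update_gauge (line 8)
  3: emitted by tally_events (line 2)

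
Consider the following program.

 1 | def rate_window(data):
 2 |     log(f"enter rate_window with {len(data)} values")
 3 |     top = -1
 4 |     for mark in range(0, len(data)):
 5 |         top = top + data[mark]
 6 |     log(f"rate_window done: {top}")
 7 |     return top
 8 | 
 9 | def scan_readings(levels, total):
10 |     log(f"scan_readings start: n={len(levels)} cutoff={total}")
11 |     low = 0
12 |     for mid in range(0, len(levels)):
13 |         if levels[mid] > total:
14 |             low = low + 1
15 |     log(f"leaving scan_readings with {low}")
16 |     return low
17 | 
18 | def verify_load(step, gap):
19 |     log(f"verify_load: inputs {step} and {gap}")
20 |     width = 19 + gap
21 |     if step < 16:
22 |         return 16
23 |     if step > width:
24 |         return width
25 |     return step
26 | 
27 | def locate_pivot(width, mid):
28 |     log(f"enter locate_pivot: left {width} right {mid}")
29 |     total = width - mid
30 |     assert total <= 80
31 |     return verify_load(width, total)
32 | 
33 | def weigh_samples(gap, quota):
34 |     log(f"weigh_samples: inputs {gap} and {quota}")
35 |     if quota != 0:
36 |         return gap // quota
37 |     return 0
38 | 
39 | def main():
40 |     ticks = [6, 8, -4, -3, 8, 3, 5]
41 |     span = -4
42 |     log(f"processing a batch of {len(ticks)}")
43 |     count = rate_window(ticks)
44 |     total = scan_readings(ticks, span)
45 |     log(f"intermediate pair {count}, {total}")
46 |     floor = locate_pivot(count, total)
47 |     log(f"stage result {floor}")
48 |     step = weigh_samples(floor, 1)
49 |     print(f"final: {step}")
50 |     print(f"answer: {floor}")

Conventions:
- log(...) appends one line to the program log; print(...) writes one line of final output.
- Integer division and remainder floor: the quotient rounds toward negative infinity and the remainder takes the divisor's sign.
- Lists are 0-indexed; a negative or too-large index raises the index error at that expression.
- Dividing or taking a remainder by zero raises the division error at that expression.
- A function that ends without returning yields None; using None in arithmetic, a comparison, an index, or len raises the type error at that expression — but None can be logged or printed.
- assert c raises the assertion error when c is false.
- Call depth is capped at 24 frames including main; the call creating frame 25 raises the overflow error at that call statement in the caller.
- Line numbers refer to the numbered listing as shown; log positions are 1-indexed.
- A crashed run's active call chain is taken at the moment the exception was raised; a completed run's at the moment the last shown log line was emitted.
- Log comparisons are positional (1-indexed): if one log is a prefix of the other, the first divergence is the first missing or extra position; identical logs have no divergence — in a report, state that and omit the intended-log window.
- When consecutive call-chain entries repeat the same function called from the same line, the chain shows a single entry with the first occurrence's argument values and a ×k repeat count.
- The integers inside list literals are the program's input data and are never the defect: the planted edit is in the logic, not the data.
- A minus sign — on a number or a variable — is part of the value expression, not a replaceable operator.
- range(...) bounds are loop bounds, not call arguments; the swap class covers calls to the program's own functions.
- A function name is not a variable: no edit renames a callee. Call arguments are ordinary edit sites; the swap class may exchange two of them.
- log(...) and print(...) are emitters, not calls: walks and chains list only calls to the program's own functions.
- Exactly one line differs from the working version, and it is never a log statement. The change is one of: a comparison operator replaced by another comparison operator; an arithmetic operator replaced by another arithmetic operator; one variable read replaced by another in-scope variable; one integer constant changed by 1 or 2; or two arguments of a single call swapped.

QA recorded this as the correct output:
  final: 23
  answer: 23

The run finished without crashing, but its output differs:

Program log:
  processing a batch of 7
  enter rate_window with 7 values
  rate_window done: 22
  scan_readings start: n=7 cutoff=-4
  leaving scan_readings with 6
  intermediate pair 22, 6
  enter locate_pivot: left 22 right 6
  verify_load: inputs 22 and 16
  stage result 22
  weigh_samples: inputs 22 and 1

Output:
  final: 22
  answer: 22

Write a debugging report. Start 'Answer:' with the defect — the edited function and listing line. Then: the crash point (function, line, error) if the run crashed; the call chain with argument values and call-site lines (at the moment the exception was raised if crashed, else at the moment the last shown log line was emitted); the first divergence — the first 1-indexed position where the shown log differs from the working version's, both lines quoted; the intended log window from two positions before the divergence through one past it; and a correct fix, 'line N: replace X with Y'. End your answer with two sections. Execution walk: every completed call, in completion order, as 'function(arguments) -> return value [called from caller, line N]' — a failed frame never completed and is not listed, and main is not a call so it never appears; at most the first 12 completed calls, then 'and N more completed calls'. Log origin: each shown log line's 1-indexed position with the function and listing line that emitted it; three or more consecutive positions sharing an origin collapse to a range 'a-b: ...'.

Answer: the defect is in rate_window at line 3.
Key fact: Everything matches until log position 3, which reads 'rate_window done: 22' in place of 'rate_window done: 23'.
Call chain: main -> weigh_samples(22, 1) (called at line 48).
First divergence: at position 3 the run shows 'rate_window done: 22' where the working version logs 'rate_window done: 23'.
Intended log window:
  1: processing a batch of 7
  2: enter rate_window with 7 values
  3: rate_window done: 23
  4: scan_readings start: n=7 cutoff=-4
Execution walk:
  rate_window([6, 8, -4, -3, 8, 3, 5]) -> 22  [called from main, line 43]
  scan_readings([6, 8, -4, -3, 8, 3, 5], -4) -> 6  [called from main, line 44]
  verify_load(22, 16) -> 22  [called from locate_pivot, line 31]
  locate_pivot(22, 6) -> 22  [called from main, line 46]
  weigh_samples(22, 1) -> 22  [called from main, line 48]
Log origins:
  1: logged in main at line 42
  2: logged in rate_window at line 2
  3: logged in rate_window at line 6
  4: logged in scan_readings at line 10
  5: logged in scan_readings at line 15
  6: logged in main at line 45
  7: logged in locate_pivot at line 28
  8: logged in verify_load at line 19
  9: logged in main at line 47
  10: logged in weigh_samples at line 34
A correct fix: line 3: replace `-1` with `0`.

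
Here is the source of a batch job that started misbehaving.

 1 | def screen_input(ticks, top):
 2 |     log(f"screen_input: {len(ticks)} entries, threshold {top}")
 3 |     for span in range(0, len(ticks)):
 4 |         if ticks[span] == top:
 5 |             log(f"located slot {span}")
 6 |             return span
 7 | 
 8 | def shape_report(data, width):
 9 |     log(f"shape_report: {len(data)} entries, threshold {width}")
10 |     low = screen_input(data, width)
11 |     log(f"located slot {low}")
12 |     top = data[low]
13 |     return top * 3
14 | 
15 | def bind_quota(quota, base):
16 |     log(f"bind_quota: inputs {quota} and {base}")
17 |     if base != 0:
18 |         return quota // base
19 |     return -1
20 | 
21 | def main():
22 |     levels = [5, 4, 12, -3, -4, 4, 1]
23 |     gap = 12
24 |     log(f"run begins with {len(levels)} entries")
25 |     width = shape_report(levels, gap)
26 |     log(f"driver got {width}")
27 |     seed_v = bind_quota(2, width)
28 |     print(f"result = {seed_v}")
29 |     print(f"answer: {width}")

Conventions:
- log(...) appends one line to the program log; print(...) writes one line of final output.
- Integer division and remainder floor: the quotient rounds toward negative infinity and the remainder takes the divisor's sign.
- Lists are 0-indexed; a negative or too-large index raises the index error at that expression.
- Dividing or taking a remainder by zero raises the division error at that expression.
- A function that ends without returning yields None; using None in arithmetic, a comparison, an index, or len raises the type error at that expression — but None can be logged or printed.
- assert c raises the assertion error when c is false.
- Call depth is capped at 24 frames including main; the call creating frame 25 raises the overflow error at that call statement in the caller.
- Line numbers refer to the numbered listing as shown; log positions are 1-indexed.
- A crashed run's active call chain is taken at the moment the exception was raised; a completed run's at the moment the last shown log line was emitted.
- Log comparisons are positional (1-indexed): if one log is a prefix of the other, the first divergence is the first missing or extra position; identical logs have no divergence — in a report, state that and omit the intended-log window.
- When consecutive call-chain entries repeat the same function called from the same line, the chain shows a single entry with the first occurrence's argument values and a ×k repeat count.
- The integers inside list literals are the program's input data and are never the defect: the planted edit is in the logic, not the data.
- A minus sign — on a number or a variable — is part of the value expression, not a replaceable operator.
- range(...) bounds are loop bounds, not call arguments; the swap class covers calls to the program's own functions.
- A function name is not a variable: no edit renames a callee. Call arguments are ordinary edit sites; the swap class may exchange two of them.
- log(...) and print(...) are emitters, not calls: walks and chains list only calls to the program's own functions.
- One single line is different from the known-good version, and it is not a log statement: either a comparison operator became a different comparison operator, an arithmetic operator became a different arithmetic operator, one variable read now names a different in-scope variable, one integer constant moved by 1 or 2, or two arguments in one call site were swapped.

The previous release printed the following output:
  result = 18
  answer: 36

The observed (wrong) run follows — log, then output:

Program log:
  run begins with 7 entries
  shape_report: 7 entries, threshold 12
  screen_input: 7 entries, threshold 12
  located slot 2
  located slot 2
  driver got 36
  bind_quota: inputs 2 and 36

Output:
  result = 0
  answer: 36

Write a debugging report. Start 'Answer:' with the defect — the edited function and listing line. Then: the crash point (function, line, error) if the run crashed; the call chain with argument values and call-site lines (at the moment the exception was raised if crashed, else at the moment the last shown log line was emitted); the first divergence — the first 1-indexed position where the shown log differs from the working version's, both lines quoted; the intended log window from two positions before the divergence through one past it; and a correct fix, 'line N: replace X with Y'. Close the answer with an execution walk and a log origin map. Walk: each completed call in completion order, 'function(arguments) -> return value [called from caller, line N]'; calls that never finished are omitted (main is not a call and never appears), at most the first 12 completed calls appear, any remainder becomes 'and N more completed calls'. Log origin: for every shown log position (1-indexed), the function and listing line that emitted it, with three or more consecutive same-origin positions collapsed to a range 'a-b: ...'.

Answer: the defect is in main at line 27.
Key observation: The earliest visible damage is log position 7 — 'bind_quota: inputs 2 and 36' rather than the intended 'bind_quota: inputs 36 and 2'.
Call chain: main -> bind_quota(2, 36) (called at line 27).
First divergence: position 7; shown 'bind_quota: inputs 2 and 36' vs intended 'bind_quota: inputs 36 and 2'.
Intended log window:
  5: located slot 2
  6: driver got 36
  7: bind_quota: inputs 36 and 2
Execution walk:
  screen_input([5, 4, 12, -3, -4, 4, 1], 12) -> 2  [called from shape_report, line 10]
  shape_report([5, 4, 12, -3, -4, 4, 1], 12) -> 36  [called from main, line 25]
  bind_quota(2, 36) -> 0  [called from main, line 27]
Log origin:
  1: logged in main at line 24
  2: logged in shape_report at line 9
  3: logged in screen_input at line 2
  4: logged in screen_input at line 5
  5: logged in shape_report at line 11
  6: logged in main at line 26
  7: logged in bind_quota at line 16
A correct fix: line 27: replace `bind_quota(2, width)` with `bind_quota(width, 2)`.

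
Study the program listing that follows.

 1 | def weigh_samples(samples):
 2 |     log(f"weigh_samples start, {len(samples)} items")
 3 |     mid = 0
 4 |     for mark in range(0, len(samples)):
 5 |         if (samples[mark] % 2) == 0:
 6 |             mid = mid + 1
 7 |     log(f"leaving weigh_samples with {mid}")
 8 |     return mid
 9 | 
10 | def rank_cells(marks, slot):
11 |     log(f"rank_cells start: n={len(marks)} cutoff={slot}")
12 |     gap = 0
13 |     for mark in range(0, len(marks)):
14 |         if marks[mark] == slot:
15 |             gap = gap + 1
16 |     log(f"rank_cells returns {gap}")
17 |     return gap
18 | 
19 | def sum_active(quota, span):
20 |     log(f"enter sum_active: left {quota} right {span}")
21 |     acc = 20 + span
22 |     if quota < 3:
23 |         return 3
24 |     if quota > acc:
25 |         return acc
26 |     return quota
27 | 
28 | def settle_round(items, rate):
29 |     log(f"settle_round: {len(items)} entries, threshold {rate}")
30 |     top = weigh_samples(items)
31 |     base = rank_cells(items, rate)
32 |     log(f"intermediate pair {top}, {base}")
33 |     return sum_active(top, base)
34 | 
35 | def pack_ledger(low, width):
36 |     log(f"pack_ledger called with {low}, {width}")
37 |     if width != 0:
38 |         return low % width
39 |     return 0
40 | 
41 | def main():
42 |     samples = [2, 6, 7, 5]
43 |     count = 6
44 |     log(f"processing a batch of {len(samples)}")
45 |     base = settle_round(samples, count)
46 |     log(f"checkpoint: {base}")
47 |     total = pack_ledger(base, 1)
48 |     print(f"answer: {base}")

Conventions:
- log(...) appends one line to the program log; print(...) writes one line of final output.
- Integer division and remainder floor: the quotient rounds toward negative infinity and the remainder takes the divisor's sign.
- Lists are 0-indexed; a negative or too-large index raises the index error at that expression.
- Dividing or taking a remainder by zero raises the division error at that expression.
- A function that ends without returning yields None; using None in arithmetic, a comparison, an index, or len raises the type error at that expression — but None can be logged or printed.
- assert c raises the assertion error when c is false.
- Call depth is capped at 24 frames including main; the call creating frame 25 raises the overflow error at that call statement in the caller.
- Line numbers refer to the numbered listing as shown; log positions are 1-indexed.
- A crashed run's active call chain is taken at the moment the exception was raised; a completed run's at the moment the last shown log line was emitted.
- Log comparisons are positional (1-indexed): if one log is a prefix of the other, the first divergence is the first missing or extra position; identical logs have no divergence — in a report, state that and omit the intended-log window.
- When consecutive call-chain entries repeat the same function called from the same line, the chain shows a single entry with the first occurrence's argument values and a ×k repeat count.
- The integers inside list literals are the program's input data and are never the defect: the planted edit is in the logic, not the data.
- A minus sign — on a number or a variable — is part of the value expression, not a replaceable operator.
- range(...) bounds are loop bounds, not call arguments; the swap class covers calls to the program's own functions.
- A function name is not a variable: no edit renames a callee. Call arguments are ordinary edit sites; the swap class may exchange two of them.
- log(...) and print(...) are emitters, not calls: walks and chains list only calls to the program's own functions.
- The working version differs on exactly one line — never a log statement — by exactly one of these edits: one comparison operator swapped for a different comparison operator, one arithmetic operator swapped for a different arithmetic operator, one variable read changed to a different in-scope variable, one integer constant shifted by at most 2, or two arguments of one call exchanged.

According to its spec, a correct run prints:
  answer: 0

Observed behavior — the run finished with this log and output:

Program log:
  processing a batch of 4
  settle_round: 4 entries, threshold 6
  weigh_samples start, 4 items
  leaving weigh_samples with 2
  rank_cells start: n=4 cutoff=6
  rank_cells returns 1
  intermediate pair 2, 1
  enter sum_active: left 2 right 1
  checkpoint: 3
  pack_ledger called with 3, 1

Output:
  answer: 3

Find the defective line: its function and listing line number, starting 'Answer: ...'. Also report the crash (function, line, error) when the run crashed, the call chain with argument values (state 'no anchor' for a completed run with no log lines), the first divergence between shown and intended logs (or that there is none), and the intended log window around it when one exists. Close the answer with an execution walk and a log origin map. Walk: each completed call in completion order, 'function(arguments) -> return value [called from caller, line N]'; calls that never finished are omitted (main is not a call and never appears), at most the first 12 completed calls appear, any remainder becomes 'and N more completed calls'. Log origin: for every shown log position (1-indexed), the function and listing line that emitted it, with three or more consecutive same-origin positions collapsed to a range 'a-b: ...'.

Answer: the defect is in main at line 48.
Key observation: The two runs log identically and part ways only at the printed values.
Call chain: main -> pack_ledger(3, 1) (called at line 47).
First divergence: none; the two logs match at every position.
Execution walk:
  weigh_samples([2, 6, 7, 5]) -> 2  [called from settle_round, line 30]
  rank_cells([2, 6, 7, 5], 6) -> 1  [called from settle_round, line 31]
  sum_active(2, 1) -> 3  [called from settle_round, line 33]
  settle_round([2, 6, 7, 5], 6) -> 3  [called from main, line 45]
  pack_ledger(3, 1) -> 0  [called from main, line 47]
Origin of each log line:
  1: emitted by main (line 44)
  2: emitted by settle_round (line 29)
  3: emitted by weigh_samples (line 2)
  4: emitted by weigh_samples (line 7)
  5: emitted by rank_cells (line 11)
  6: emitted by rank_cells (line 16)
  7: emitted by settle_round (line 32)
  8: emitted by sum_active (line 20)
  9: emitted by main (line 46)
  10: emitted by pack_ledger (line 36)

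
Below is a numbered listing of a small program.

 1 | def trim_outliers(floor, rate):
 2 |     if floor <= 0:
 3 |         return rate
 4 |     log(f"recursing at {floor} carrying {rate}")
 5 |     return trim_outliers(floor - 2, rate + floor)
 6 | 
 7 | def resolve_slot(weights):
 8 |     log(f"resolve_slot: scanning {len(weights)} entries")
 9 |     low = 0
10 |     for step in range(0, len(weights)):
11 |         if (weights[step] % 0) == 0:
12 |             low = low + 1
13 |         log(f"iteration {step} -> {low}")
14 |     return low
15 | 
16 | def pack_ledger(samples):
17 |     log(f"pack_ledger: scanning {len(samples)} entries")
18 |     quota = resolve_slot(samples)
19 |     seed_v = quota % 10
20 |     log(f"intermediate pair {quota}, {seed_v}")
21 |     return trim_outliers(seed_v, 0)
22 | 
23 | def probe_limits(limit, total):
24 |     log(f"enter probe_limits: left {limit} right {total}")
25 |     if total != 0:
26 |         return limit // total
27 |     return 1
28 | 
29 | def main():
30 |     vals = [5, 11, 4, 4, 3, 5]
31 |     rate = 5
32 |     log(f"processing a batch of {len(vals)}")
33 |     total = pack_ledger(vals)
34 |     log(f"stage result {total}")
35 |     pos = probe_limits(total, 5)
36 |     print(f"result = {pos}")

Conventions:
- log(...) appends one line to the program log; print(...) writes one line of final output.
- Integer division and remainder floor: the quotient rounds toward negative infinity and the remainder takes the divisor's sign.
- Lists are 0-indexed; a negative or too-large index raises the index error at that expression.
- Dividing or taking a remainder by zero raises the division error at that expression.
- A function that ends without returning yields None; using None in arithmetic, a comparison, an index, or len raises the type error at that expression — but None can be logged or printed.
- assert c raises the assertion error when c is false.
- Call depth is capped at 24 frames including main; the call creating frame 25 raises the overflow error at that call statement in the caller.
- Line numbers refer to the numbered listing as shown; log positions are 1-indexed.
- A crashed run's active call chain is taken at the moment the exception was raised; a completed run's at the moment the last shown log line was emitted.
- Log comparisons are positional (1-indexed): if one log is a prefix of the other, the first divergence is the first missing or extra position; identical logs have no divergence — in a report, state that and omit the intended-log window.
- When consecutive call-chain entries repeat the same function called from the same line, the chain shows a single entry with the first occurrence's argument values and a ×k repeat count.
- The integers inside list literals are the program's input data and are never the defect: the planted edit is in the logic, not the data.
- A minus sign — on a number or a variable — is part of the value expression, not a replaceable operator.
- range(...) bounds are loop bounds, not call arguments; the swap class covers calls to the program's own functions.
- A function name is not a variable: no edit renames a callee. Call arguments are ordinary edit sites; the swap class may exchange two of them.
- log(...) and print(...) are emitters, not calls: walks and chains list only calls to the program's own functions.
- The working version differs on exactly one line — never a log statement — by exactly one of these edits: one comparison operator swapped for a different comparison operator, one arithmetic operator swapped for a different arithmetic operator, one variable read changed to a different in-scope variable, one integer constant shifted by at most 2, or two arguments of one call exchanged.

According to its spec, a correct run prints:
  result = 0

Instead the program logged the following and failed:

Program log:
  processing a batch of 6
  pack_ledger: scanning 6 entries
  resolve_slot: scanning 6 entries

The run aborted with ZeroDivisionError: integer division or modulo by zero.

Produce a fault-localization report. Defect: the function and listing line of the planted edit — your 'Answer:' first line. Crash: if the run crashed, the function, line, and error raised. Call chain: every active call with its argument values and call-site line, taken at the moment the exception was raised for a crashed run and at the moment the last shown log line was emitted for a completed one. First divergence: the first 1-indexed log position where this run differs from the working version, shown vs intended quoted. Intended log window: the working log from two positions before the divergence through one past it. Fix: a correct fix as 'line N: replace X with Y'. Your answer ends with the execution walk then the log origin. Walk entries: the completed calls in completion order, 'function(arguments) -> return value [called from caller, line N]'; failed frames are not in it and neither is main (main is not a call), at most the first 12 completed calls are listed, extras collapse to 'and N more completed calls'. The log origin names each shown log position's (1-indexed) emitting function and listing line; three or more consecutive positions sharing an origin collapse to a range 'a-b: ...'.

Answer: the defect is in resolve_slot at line 11.
Key fact: Only 3 log lines were emitted before the run died; the intended continuation was 'iteration 0 -> 0'.
Crash: resolve_slot, line 11, ZeroDivisionError.
Call chain: main -> pack_ledger([5, 11, 4, 4, 3, 5]) (called at line 33) -> resolve_slot([5, 11, 4, 4, 3, 5]) (called at line 18).
First divergence: position 4 — after 3 matching lines the faulty run goes silent; intended next line 'iteration 0 -> 0'.
Intended log window:
  2: pack_ledger: scanning 6 entries
  3: resolve_slot: scanning 6 entries
  4: iteration 0 -> 0
  5: iteration 1 -> 0
Execution walk:
  (no call completed)
Log line origins:
  1 — main, line 32
  2 — pack_ledger, line 17
  3 — resolve_slot, line 8
A correct fix: line 11: replace `weights[step] % 0` with `weights[step] % 2`.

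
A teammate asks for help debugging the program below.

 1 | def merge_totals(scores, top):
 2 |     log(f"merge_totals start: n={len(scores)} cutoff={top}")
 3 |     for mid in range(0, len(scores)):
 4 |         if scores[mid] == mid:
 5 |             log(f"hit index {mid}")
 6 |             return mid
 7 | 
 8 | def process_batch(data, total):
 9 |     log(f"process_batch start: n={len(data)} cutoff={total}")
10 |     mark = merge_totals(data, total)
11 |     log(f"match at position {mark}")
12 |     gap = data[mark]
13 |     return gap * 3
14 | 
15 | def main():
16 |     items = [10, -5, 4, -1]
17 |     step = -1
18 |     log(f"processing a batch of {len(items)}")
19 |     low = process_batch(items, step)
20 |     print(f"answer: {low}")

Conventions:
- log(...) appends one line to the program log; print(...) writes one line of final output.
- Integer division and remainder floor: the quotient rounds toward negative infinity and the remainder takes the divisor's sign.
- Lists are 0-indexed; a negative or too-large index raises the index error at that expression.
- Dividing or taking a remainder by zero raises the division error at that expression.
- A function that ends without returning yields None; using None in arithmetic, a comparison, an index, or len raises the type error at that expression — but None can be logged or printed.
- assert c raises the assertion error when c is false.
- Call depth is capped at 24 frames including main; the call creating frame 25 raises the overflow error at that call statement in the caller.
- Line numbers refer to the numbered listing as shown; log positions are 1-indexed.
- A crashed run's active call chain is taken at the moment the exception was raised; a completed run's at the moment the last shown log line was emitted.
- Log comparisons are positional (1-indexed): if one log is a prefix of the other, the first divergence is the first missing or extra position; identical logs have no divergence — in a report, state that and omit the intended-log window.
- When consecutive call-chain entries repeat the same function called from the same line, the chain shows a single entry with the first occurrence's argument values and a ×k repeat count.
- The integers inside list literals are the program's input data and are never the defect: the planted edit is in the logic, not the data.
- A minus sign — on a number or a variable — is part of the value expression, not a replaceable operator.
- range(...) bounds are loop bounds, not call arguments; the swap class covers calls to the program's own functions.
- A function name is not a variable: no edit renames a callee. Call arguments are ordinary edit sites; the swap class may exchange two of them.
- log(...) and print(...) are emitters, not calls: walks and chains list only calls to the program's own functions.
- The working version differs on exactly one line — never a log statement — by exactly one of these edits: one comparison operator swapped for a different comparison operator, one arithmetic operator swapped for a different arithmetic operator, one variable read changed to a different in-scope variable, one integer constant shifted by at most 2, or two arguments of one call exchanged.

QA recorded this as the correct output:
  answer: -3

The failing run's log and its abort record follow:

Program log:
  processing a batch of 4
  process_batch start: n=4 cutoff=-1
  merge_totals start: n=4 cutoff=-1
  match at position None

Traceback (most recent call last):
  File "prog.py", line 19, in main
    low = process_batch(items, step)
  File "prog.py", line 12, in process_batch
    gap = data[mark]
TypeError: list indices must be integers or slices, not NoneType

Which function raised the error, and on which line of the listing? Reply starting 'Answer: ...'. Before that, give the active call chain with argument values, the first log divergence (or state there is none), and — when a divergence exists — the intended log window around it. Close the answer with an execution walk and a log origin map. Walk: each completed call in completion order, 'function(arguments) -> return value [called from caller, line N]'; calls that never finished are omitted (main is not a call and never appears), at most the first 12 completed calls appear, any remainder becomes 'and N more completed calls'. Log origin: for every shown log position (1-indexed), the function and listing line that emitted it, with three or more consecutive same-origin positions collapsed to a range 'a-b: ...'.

Answer: the error was raised in process_batch, line 12.
Key observation: At log position 4 the runs split — shown 'match at position None', but the working version logs 'hit index 3'.
Call chain: main -> process_batch([10, -5, 4, -1], -1) (called at line 19).
First divergence: position 4; shown 'match at position None' vs intended 'hit index 3'.
Intended log window:
  2: process_batch start: n=4 cutoff=-1
  3: merge_totals start: n=4 cutoff=-1
  4: hit index 3
  5: match at position 3
Execution walk:
  merge_totals([10, -5, 4, -1], -1) -> None  [called from process_batch, line 10]
Log origins:
  1: emitted by main (line 18)
  2: emitted by process_batch (line 9)
  3: emitted by merge_totals (line 2)
  4: emitted by process_batch (line 11)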